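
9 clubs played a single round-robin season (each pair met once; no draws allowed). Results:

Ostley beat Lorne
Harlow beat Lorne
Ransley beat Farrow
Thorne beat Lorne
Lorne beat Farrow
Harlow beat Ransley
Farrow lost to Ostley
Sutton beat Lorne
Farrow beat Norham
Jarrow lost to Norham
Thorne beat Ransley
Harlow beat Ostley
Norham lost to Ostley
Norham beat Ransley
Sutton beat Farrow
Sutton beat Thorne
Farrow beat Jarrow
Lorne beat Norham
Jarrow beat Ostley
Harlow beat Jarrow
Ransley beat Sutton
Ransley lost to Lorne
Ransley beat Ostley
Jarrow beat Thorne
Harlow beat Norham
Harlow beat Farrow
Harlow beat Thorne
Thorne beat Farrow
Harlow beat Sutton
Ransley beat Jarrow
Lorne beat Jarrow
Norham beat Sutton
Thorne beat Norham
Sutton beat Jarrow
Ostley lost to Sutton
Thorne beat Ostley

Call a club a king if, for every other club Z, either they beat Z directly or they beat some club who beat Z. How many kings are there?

Ransley cannot reach Harlow in two steps.
Ostley cannot reach Thorne, Harlow in two steps.
Thorne cannot reach Harlow in two steps.
Norham cannot reach Harlow in two steps.
Harlow reaches everyone (king).
Lorne cannot reach Harlow in two steps.
Farrow cannot reach Harlow, Lorne in two steps.
Sutton cannot reach Harlow in two steps.
Jarrow cannot reach Harlow, Sutton in two steps.
Kings: Harlow — 1.

1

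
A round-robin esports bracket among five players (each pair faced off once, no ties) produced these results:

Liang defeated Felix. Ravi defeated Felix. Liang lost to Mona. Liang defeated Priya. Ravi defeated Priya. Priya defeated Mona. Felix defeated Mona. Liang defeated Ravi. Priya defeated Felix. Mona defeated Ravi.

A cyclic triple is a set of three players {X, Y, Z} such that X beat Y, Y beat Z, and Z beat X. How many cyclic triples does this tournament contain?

Of the C(5,3) = 10 triples, the cyclic ones are: {Liang, Priya, Mona}; {Liang, Mona, Felix}; {Priya, Mona, Ravi}; {Mona, Ravi, Felix}.
That is 4.

4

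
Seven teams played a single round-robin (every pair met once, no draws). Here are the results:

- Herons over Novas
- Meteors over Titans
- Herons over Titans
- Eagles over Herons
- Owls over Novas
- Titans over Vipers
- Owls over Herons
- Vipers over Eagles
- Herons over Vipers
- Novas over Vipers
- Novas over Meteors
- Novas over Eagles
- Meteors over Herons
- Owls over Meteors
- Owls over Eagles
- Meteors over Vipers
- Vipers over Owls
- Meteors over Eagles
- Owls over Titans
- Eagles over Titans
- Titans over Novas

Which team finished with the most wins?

Owls

Win totals: Novas 3, Vipers 2, Meteors 4, Herons 3, Owls 5, Titans 2, Eagles 2.
Owls leads with 5 wins (next highest: 4).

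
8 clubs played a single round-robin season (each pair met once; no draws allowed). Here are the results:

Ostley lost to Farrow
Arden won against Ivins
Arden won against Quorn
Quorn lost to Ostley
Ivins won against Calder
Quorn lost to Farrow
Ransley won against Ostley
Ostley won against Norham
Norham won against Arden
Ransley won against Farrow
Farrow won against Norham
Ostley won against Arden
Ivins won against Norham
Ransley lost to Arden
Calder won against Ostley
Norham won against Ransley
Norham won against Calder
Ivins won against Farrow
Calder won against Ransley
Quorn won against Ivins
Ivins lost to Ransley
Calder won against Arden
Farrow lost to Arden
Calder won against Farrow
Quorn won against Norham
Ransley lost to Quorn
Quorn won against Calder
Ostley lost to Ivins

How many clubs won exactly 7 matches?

0

Win totals: Ransley 3, Farrow 3, Norham 3, Ivins 4, Arden 4, Quorn 4, Ostley 3, Calder 4.
No club has exactly 7 wins.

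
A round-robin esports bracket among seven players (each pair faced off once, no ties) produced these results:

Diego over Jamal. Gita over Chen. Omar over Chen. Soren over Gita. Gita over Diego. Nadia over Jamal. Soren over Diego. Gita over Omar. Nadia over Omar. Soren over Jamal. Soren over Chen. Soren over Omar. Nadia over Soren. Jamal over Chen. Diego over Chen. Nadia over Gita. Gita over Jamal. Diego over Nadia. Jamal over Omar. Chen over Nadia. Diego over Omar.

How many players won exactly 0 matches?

0

Win totals: Chen 1, Soren 5, Omar 1, Nadia 4, Jamal 2, Gita 4, Diego 4.
No player has exactly 0 wins.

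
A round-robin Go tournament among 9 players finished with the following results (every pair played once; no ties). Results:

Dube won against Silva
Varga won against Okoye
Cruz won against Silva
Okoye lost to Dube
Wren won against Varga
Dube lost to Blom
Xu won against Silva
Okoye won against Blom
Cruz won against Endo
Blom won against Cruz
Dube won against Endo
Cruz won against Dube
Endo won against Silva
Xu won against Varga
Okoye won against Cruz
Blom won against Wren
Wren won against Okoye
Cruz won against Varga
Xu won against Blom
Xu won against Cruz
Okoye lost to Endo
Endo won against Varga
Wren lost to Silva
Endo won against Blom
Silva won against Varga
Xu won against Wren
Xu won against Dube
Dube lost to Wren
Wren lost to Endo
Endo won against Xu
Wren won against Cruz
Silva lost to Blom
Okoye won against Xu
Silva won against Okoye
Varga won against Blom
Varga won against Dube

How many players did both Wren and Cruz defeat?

Wren beat: Varga, Dube, Cruz, Okoye.
Cruz beat: Varga, Endo, Dube, Silva.
Both beat: Varga, Dube — 2.

2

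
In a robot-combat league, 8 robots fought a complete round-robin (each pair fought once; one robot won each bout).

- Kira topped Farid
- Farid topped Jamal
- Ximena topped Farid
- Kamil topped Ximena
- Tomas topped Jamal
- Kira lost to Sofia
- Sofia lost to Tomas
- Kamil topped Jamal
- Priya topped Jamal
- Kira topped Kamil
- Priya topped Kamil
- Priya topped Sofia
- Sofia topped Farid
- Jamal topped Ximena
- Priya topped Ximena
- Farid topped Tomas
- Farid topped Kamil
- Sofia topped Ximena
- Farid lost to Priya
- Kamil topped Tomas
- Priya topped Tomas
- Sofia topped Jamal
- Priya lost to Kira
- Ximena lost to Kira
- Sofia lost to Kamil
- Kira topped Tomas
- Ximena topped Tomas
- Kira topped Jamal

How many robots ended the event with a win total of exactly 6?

2

Win totals: Kira 6, Farid 3, Priya 6, Jamal 1, Ximena 2, Sofia 4, Tomas 2, Kamil 4.
Exactly 6: Kira, Priya — 2 robots.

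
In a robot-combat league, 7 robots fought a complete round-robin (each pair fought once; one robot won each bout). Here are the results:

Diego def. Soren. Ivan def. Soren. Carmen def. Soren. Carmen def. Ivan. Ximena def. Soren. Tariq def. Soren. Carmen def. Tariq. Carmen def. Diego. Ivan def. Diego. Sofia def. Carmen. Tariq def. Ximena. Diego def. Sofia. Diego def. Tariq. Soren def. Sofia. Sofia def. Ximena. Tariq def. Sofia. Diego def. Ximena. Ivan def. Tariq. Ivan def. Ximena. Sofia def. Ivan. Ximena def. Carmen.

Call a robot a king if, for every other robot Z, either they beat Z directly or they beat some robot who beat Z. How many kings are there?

Carmen reaches everyone (king).
Soren cannot reach Diego, Tariq in two steps.
Sofia reaches everyone (king).
Diego reaches everyone (king).
Ivan reaches everyone (king).
Tariq cannot reach Diego in two steps.
Ximena reaches everyone (king).
Kings: Carmen, Sofia, Diego, Ivan, Ximena — 5.

5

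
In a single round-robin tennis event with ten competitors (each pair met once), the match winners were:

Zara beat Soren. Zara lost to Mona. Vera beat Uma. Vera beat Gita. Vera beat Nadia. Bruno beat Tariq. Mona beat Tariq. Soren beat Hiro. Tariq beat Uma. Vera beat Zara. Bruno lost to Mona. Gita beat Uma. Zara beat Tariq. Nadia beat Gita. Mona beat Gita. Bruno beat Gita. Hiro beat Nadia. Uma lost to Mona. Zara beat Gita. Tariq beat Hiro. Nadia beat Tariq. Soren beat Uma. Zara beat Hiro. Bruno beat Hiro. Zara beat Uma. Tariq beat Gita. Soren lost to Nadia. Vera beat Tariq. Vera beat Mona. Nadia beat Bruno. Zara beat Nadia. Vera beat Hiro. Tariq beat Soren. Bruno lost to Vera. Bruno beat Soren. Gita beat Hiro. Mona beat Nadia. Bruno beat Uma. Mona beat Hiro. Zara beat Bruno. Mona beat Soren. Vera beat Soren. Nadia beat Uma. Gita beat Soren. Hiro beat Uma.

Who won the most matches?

Win totals: Zara 7, Mona 8, Bruno 5, Uma 0, Vera 9, Nadia 5, Tariq 4, Soren 2, Hiro 2, Gita 3.
Vera leads with 9 wins (next highest: 8).

Vera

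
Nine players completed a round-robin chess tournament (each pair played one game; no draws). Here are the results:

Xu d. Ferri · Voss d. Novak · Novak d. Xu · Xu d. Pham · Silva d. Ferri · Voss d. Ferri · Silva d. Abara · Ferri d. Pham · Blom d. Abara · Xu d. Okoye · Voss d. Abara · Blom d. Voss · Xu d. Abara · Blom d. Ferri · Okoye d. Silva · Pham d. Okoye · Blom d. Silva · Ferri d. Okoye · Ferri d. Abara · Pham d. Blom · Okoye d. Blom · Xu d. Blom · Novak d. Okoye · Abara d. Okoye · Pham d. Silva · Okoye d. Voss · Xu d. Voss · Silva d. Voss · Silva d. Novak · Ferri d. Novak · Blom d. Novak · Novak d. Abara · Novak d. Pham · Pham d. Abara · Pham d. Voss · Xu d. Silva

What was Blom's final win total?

Blom's results: beat Silva, Ferri, Voss, Novak, Abara; lost to Pham, Xu, Okoye.
That is 5 wins.

5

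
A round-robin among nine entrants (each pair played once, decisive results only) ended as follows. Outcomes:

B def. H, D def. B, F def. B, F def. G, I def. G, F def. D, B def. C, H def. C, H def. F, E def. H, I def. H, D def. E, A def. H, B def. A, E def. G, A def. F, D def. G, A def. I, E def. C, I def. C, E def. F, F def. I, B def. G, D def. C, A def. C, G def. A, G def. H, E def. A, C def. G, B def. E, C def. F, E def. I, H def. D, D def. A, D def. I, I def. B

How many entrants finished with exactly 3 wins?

Win totals: A 4, B 5, C 2, D 6, E 6, F 4, G 2, H 3, I 4.
Exactly 3: H — 1 entrant.

1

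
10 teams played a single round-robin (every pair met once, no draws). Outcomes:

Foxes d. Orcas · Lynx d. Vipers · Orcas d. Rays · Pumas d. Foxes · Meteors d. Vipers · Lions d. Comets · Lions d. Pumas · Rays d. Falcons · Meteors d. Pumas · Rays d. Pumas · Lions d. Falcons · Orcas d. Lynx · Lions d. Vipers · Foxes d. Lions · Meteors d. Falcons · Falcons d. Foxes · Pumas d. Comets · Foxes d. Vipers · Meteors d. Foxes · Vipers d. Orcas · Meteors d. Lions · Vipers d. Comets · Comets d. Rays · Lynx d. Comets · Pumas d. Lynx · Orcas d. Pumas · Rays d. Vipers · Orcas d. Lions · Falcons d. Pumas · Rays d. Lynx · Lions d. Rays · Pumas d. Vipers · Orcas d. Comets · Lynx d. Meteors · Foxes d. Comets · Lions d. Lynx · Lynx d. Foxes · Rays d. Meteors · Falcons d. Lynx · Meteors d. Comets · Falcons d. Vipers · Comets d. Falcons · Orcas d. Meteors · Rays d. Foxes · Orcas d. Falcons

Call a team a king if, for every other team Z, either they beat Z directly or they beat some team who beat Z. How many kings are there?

7

Foxes reaches everyone (king).
Vipers cannot reach Foxes in two steps.
Falcons cannot reach Rays in two steps.
Orcas reaches everyone (king).
Lions reaches everyone (king).
Meteors reaches everyone (king).
Lynx reaches everyone (king).
Pumas reaches everyone (king).
Comets cannot reach Orcas, Lions in two steps.
Rays reaches everyone (king).
Kings: Foxes, Orcas, Lions, Meteors, Lynx, Pumas, Rays — 7.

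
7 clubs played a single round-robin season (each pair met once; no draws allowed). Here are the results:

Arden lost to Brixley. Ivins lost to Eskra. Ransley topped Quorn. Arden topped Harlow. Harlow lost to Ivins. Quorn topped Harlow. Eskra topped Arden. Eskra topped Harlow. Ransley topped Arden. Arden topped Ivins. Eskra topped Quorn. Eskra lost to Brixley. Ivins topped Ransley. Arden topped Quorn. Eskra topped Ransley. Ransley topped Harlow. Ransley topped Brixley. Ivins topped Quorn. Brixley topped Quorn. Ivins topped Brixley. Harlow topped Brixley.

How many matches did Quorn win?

1

Quorn's results: beat Harlow; lost to Ivins, Arden, Ransley, Eskra, Brixley.
That is 1 win.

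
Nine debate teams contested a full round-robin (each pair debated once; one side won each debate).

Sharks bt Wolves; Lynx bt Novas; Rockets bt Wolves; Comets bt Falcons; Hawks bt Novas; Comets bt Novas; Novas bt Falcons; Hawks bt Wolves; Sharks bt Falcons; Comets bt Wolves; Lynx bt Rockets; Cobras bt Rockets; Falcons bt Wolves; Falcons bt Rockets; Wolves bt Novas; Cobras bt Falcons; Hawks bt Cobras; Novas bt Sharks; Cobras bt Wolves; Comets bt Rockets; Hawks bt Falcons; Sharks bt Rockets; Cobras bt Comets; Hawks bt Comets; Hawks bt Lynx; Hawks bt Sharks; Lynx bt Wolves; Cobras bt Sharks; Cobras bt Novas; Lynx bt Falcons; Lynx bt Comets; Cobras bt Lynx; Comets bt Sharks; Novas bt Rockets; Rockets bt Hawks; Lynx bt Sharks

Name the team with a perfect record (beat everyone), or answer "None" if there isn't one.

None

Highest win total is Hawks with 7 (out of 8 possible).
Hawks lost to Rockets, so no team went undefeated.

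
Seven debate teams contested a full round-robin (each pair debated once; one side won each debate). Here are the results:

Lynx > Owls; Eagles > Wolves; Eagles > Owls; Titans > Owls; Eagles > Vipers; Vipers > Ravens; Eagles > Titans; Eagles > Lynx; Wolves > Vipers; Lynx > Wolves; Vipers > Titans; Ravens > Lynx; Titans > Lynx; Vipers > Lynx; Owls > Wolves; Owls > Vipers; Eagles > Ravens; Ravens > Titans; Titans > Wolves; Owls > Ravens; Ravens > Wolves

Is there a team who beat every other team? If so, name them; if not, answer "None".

Eagles has 6 wins out of 6 opponents — a perfect record.

Eagles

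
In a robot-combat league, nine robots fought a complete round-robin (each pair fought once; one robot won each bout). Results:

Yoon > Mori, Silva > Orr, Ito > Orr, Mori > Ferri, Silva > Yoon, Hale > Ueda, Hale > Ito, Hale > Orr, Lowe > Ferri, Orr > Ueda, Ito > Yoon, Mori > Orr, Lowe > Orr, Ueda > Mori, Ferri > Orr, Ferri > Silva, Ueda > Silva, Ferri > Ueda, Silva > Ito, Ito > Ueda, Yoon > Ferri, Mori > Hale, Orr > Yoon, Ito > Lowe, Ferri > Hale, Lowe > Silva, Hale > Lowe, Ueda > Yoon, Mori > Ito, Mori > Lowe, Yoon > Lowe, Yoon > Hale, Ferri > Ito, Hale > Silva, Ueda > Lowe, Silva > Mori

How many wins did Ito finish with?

4

Ito's results: beat Yoon, Lowe, Ueda, Orr; lost to Hale, Ferri, Silva, Mori.
That is 4 wins.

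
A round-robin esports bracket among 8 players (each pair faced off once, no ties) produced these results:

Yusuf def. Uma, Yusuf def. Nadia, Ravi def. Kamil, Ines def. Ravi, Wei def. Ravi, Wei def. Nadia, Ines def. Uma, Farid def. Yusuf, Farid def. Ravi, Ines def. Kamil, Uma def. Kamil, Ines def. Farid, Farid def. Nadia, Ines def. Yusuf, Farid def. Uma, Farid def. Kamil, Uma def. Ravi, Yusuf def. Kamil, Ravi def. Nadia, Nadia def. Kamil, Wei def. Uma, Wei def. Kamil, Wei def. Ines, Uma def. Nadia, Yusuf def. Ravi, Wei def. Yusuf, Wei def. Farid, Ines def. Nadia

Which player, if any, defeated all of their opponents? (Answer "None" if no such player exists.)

Wei

Wei has 7 wins out of 7 opponents — a perfect record.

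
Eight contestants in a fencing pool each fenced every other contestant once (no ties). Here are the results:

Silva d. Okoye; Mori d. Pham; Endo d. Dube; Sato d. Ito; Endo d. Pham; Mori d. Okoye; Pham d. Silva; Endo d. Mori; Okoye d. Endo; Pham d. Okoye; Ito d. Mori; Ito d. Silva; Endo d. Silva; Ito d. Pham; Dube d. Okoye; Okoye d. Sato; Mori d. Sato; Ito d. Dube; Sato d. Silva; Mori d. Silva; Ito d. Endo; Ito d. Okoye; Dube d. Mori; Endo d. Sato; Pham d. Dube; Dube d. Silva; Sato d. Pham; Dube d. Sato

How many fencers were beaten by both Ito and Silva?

Ito beat: Dube, Mori, Pham, Silva, Endo, Okoye.
Silva beat: Okoye.
Both beat: Okoye — 1.

1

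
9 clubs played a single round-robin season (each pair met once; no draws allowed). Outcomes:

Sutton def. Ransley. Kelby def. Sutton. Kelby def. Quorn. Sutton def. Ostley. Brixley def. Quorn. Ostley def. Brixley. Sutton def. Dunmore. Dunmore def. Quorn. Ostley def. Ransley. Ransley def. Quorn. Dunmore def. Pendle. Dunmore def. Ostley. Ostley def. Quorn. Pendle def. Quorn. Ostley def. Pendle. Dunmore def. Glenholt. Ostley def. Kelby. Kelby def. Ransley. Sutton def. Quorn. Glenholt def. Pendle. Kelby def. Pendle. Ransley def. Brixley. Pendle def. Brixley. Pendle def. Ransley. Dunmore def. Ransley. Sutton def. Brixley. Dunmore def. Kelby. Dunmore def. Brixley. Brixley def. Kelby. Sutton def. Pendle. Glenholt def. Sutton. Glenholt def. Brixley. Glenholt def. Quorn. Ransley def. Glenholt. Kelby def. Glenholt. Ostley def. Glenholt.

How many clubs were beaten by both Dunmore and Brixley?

2

Dunmore beat: Glenholt, Pendle, Kelby, Ransley, Quorn, Ostley, Brixley.
Brixley beat: Kelby, Quorn.
Both beat: Kelby, Quorn — 2.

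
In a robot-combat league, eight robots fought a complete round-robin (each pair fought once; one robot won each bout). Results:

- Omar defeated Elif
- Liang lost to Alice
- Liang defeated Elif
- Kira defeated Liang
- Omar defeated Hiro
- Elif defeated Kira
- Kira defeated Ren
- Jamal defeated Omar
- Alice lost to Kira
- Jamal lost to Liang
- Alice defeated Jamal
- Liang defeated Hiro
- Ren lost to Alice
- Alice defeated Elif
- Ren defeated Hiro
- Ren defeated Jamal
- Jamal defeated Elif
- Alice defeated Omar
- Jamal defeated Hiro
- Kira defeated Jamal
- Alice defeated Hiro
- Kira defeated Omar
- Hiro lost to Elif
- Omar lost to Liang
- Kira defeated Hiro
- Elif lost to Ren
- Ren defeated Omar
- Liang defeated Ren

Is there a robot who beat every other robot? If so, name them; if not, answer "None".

Highest win total is Kira with 6 (out of 7 possible).
Kira lost to Elif, so no robot went undefeated.

None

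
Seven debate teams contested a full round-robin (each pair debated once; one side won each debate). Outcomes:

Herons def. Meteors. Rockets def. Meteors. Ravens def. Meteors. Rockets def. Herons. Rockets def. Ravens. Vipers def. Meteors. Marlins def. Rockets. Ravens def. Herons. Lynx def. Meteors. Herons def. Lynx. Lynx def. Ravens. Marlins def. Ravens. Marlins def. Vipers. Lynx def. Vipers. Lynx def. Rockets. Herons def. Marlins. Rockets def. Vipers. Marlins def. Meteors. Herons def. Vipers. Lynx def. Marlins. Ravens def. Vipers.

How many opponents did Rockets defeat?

4

Rockets' results: beat Meteors, Vipers, Ravens, Herons; lost to Lynx, Marlins.
That is 4 wins.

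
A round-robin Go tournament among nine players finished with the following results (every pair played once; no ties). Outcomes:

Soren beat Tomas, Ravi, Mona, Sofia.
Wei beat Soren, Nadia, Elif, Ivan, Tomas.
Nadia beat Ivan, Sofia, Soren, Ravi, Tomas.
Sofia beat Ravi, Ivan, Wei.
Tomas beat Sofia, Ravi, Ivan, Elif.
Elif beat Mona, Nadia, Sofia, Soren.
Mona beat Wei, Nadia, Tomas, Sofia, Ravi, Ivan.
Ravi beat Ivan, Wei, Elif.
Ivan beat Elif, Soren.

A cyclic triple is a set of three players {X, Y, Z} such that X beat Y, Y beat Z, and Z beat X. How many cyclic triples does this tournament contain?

Win totals: Mona 6, Wei 5, Elif 4, Soren 4, Ravi 3, Tomas 4, Sofia 3, Ivan 2, Nadia 5.
A player with w wins dominates both others in C(w,2) triples; summing gives 15 + 10 + 6 + 6 + 3 + 6 + 3 + 1 + 10 = 60 transitive triples.
Total triples C(9,3) = 84, so cyclic triples = 84 − 60 = 24.

24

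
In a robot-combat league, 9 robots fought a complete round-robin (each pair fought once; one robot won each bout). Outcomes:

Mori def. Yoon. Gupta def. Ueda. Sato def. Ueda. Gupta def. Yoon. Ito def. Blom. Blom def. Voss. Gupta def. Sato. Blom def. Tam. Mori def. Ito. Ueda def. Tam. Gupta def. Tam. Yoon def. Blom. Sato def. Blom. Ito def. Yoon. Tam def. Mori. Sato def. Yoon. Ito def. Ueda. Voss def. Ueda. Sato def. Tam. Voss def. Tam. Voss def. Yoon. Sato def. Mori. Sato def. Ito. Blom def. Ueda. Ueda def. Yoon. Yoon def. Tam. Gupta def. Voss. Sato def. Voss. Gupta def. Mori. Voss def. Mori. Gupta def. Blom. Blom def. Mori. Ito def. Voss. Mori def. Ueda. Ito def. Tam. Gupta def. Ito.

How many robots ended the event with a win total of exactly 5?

1

Win totals: Blom 4, Sato 7, Gupta 8, Yoon 2, Mori 3, Ito 5, Voss 4, Tam 1, Ueda 2.
Exactly 5: Ito — 1 robot.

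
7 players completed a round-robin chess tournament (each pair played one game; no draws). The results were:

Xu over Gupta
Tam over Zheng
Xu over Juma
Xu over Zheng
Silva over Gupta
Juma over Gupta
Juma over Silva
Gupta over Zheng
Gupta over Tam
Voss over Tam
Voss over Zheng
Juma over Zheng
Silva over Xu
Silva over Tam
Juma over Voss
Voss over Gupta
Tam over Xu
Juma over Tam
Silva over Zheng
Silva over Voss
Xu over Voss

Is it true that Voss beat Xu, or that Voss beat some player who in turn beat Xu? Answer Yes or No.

Yes

Voss did not beat Xu directly.
Voss beat Tam, Zheng, Gupta. Of those, Tam beat Xu.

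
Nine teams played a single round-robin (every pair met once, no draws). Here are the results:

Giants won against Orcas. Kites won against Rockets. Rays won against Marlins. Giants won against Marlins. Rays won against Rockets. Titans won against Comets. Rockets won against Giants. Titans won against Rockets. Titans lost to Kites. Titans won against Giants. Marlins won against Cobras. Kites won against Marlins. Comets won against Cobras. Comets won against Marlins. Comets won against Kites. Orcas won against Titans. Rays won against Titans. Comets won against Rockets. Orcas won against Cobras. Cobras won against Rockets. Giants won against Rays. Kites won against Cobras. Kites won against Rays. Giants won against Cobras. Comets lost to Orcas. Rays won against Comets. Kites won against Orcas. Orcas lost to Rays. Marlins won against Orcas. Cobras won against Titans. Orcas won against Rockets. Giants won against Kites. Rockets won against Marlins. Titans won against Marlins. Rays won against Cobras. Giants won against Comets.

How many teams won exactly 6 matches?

3

Win totals: Titans 4, Comets 4, Kites 6, Cobras 2, Orcas 4, Giants 6, Rays 6, Marlins 2, Rockets 2.
Exactly 6: Kites, Giants, Rays — 3 teams.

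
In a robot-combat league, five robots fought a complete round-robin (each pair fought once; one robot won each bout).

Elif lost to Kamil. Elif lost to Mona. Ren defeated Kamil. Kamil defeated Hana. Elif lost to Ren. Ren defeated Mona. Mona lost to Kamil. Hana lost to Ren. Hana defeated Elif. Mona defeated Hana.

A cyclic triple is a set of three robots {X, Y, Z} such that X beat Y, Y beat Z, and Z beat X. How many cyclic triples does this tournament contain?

Of the C(5,3) = 10 triples, the cyclic ones are: none.
That is 0.

0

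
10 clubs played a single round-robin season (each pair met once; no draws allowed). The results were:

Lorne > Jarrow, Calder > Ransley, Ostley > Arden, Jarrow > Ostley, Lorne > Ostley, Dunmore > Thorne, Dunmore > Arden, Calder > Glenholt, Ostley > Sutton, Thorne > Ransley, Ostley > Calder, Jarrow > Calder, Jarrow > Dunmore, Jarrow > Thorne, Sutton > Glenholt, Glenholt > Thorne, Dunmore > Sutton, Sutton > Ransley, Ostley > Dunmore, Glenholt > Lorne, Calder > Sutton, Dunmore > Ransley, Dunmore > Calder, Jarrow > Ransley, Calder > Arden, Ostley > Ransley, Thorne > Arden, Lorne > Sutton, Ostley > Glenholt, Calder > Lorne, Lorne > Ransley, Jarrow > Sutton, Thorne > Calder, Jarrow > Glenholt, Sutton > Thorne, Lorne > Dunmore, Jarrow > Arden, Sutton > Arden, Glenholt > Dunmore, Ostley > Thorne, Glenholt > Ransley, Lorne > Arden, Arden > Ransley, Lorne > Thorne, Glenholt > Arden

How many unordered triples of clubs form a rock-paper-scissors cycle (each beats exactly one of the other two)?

11

Win totals: Ostley 7, Thorne 3, Calder 5, Arden 1, Dunmore 5, Glenholt 5, Jarrow 8, Ransley 0, Lorne 7, Sutton 4.
A club with w wins dominates both others in C(w,2) triples; summing gives 21 + 3 + 10 + 0 + 10 + 10 + 28 + 0 + 21 + 6 = 109 transitive triples.
Total triples C(10,3) = 120, so cyclic triples = 120 − 109 = 11.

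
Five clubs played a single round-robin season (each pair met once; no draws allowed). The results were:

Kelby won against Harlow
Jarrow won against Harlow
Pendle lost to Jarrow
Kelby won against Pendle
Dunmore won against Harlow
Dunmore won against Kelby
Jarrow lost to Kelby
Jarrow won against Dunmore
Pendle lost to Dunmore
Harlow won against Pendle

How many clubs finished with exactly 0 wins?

1

Win totals: Harlow 1, Kelby 3, Jarrow 3, Pendle 0, Dunmore 3.
Exactly 0: Pendle — 1 club.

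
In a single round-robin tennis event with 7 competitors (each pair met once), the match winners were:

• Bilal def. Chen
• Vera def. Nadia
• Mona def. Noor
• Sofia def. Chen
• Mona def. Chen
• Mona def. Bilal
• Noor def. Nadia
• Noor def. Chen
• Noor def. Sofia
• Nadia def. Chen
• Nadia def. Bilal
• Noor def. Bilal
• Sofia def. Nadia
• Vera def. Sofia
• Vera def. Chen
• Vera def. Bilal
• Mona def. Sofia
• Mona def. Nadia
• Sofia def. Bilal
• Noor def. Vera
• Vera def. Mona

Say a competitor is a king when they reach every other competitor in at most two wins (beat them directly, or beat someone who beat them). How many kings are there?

Noor reaches everyone (king).
Sofia cannot reach Noor, Vera, Mona in two steps.
Chen cannot reach Noor, Sofia, Nadia, Vera, Mona, Bilal in two steps.
Nadia cannot reach Noor, Sofia, Vera, Mona in two steps.
Vera reaches everyone (king).
Mona reaches everyone (king).
Bilal cannot reach Noor, Sofia, Nadia, Vera, Mona in two steps.
Kings: Noor, Vera, Mona — 3.

3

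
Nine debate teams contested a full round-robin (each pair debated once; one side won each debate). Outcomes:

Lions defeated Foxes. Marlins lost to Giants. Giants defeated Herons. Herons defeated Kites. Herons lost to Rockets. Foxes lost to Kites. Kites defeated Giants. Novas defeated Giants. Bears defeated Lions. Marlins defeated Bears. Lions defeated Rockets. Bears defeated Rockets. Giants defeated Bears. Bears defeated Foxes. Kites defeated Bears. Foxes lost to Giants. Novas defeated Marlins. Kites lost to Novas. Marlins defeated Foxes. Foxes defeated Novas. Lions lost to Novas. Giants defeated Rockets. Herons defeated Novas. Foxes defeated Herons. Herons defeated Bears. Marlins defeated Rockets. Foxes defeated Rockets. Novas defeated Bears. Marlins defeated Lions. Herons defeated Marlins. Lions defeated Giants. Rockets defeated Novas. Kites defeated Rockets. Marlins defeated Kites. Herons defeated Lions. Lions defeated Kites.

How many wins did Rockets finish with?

Rockets' results: beat Novas, Herons; lost to Giants, Kites, Foxes, Marlins, Lions, Bears.
That is 2 wins.

2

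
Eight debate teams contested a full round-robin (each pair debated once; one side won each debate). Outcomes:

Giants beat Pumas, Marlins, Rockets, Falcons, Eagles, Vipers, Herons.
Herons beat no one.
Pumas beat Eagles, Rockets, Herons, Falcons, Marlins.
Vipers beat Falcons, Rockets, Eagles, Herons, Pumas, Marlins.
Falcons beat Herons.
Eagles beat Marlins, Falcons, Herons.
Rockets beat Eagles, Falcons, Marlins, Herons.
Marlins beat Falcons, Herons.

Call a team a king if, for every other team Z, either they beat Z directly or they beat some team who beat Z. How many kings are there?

1

Herons cannot reach Falcons, Giants, Eagles, Pumas, Marlins, Rockets, Vipers in two steps.
Falcons cannot reach Giants, Eagles, Pumas, Marlins, Rockets, Vipers in two steps.
Giants reaches everyone (king).
Eagles cannot reach Giants, Pumas, Rockets, Vipers in two steps.
Pumas cannot reach Giants, Vipers in two steps.
Marlins cannot reach Giants, Eagles, Pumas, Rockets, Vipers in two steps.
Rockets cannot reach Giants, Pumas, Vipers in two steps.
Vipers cannot reach Giants in two steps.
Kings: Giants — 1.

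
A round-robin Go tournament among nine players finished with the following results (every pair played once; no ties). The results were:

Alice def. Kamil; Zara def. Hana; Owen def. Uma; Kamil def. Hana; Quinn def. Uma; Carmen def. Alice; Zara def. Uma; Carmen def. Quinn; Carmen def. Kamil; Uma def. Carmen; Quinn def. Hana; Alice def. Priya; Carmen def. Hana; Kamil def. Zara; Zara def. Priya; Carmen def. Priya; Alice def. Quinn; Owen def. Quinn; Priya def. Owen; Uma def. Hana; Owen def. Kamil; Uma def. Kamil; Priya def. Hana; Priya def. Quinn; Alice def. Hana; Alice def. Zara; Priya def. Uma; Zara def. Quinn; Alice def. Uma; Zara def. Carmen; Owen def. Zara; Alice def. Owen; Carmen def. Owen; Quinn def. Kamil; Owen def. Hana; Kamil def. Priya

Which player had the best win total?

Alice

Win totals: Hana 0, Kamil 3, Carmen 6, Alice 7, Quinn 3, Priya 4, Zara 5, Uma 3, Owen 5.
Alice leads with 7 wins (next highest: 6).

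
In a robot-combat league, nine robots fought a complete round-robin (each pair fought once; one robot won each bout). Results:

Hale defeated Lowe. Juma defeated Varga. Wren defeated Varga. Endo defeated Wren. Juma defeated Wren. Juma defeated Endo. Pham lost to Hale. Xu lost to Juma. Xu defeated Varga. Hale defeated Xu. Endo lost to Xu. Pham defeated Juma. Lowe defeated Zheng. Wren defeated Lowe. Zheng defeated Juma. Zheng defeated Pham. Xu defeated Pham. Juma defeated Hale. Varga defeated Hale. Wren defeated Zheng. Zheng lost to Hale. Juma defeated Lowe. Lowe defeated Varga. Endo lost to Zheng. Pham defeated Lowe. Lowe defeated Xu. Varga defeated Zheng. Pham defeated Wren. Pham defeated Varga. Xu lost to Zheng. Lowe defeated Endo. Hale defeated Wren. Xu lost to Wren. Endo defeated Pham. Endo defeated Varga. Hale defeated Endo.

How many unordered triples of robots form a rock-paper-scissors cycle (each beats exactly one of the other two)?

23

Win totals: Lowe 4, Wren 4, Juma 6, Pham 4, Xu 3, Zheng 4, Endo 3, Hale 6, Varga 2.
A robot with w wins dominates both others in C(w,2) triples; summing gives 6 + 6 + 15 + 6 + 3 + 6 + 3 + 15 + 1 = 61 transitive triples.
Total triples C(9,3) = 84, so cyclic triples = 84 − 61 = 23.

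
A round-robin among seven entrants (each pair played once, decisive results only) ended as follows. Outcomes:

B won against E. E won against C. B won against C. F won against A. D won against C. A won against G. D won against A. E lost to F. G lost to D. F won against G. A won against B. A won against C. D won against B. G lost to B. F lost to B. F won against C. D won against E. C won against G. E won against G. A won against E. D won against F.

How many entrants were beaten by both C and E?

1

C beat: G.
E beat: C, G.
Both beat: G — 1.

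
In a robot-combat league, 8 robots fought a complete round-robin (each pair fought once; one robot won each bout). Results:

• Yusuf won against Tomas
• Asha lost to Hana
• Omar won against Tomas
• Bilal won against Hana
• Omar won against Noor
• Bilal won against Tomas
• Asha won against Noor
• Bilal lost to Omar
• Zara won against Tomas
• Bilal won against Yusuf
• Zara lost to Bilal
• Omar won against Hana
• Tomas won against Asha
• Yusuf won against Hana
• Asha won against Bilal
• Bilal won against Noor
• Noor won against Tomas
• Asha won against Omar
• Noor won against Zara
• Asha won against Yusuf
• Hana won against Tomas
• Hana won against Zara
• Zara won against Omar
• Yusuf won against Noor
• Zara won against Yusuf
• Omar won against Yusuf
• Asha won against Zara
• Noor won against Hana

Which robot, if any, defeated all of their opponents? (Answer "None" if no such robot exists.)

Highest win total is Omar with 5 (out of 7 possible).
Omar lost to Zara, Asha, so no robot went undefeated.

None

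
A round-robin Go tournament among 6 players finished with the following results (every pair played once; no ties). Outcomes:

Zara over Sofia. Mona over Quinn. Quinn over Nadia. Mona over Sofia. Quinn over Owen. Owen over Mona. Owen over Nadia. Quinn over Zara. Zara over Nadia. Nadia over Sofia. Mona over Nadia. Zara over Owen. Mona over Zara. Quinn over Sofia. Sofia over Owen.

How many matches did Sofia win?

1

Sofia's results: beat Owen; lost to Nadia, Quinn, Mona, Zara.
That is 1 win.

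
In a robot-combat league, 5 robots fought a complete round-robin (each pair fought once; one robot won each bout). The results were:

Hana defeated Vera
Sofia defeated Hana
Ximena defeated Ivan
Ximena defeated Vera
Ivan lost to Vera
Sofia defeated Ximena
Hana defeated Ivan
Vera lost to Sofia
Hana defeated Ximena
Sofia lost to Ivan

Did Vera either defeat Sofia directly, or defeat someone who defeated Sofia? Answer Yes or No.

Vera did not beat Sofia directly.
Vera beat Ivan. Of those, Ivan beat Sofia.

Yes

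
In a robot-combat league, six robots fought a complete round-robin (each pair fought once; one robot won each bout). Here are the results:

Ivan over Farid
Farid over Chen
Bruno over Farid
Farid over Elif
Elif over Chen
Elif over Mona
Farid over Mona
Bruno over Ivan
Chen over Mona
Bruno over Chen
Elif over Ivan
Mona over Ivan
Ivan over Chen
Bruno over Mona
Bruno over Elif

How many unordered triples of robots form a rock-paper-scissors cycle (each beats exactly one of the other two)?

3

Of the C(6,3) = 20 triples, the cyclic ones are: {Ivan, Elif, Farid}; {Ivan, Farid, Mona}; {Ivan, Mona, Chen}.
That is 3.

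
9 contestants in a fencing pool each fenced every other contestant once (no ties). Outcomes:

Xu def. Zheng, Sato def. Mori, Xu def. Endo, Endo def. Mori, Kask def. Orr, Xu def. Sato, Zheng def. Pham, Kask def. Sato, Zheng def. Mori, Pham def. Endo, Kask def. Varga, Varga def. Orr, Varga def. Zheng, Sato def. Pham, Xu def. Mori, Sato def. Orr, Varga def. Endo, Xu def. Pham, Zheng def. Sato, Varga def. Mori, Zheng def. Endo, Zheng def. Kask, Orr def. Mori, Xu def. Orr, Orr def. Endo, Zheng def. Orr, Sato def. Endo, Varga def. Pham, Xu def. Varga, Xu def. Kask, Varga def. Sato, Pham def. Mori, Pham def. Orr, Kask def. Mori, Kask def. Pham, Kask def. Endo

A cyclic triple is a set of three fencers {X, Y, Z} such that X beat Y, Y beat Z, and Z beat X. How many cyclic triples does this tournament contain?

1

Win totals: Sato 4, Zheng 6, Pham 3, Mori 0, Orr 2, Kask 6, Xu 8, Varga 6, Endo 1.
A fencer with w wins dominates both others in C(w,2) triples; summing gives 6 + 15 + 3 + 0 + 1 + 15 + 28 + 15 + 0 = 83 transitive triples.
Total triples C(9,3) = 84, so cyclic triples = 84 − 83 = 1.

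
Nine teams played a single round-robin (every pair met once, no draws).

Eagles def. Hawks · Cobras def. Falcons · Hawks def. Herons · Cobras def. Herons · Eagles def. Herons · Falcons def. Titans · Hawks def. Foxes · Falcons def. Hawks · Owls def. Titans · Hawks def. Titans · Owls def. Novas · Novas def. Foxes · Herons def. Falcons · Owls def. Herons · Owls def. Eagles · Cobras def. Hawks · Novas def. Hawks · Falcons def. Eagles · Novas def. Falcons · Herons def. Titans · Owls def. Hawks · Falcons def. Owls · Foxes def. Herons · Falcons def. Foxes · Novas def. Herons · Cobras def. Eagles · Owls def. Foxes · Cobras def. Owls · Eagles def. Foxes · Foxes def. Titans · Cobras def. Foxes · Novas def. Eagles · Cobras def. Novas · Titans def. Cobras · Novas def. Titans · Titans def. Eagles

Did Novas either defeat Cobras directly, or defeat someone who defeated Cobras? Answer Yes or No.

Novas did not beat Cobras directly.
Novas beat Hawks, Foxes, Herons, Eagles, Falcons, Titans. Of those, Titans beat Cobras.

Yes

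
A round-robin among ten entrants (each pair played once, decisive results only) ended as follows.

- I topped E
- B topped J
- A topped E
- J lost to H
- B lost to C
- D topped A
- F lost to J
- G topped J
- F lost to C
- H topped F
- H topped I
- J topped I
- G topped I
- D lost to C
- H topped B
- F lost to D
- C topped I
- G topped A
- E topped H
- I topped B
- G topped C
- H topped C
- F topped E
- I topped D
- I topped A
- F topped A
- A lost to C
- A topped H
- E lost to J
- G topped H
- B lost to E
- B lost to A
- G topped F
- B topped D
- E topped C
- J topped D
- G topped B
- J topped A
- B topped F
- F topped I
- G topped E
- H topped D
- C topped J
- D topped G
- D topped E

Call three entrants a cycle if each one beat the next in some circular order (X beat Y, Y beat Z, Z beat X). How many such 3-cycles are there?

Win totals: A 3, B 3, C 6, D 4, E 3, F 3, G 8, H 6, I 4, J 5.
An entrant with w wins dominates both others in C(w,2) triples; summing gives 3 + 3 + 15 + 6 + 3 + 3 + 28 + 15 + 6 + 10 = 92 transitive triples.
Total triples C(10,3) = 120, so cyclic triples = 120 − 92 = 28.

28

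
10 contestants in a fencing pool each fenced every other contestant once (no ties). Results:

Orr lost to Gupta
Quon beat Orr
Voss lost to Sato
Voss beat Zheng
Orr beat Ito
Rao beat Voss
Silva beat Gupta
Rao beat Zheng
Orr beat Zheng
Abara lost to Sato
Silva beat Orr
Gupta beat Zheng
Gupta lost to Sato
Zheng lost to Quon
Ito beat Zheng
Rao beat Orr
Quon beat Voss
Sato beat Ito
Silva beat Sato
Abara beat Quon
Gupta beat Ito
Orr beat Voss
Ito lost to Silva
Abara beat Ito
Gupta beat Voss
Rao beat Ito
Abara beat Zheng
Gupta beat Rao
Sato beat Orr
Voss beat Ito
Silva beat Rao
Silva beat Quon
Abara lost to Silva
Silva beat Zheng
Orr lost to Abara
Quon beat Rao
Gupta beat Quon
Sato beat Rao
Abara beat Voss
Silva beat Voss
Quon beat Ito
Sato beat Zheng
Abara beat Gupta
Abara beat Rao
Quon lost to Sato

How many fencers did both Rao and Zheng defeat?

Rao beat: Zheng, Voss, Orr, Ito.
Zheng beat: no one.
No one was beaten by both.

0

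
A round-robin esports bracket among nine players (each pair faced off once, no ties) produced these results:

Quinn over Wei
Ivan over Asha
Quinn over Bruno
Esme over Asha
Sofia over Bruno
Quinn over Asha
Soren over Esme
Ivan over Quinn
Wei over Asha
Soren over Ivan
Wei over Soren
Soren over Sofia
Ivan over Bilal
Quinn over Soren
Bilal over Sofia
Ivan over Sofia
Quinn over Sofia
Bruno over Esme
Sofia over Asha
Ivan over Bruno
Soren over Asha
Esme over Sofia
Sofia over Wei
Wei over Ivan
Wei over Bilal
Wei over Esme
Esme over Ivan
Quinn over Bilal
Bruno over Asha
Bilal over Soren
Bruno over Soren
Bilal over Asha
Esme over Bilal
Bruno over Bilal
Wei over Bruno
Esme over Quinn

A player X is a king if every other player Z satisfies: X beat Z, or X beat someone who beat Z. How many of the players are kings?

5

Wei reaches everyone (king).
Asha cannot reach Wei, Bilal, Soren, Ivan, Quinn, Bruno, Esme, Sofia in two steps.
Bilal cannot reach Quinn in two steps.
Soren reaches everyone (king).
Ivan reaches everyone (king).
Quinn reaches everyone (king).
Bruno cannot reach Wei in two steps.
Esme reaches everyone (king).
Sofia cannot reach Quinn in two steps.
Kings: Wei, Soren, Ivan, Quinn, Esme — 5.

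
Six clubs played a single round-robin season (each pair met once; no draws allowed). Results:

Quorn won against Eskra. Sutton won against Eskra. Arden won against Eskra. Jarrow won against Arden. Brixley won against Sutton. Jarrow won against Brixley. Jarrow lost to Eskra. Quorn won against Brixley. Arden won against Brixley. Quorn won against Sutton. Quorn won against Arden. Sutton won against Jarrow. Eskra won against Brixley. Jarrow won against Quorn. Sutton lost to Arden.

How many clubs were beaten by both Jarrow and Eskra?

1

Jarrow beat: Brixley, Quorn, Arden.
Eskra beat: Brixley, Jarrow.
Both beat: Brixley — 1.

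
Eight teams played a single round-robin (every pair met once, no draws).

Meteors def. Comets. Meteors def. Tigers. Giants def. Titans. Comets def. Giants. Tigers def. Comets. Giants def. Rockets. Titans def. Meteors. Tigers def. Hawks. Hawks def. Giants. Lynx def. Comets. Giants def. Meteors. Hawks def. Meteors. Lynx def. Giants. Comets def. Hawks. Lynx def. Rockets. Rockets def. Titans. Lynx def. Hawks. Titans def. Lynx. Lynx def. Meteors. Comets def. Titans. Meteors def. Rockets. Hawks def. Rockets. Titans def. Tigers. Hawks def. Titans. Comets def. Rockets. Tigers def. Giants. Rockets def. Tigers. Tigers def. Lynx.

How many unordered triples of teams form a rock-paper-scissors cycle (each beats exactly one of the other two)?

Win totals: Comets 4, Rockets 2, Titans 3, Lynx 5, Tigers 4, Giants 3, Hawks 4, Meteors 3.
A team with w wins dominates both others in C(w,2) triples; summing gives 6 + 1 + 3 + 10 + 6 + 3 + 6 + 3 = 38 transitive triples.
Total triples C(8,3) = 56, so cyclic triples = 56 − 38 = 18.

18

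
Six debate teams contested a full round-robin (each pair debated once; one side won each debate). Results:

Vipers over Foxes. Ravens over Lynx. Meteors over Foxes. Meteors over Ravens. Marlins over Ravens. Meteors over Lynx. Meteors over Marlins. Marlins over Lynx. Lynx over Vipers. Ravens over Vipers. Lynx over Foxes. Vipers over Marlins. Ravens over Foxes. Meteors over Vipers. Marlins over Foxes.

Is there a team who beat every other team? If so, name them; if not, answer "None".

Meteors

Meteors has 5 wins out of 5 opponents — a perfect record.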